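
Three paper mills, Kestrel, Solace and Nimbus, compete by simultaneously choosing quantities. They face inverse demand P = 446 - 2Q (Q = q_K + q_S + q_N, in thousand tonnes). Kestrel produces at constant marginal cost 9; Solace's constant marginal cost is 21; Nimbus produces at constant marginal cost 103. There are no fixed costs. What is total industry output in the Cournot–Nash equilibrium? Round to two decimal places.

Kestrel's profit: π_K = (446 - 2Q)q_K - (9q_K). Setting ∂π_K/∂q_K = 0: 437 - 4q_K - 2(q_S + q_N) = 0.
Solace's profit: π_S = (446 - 2Q)q_S - (21q_S). Setting ∂π_S/∂q_S = 0: 425 - 4q_S - 2(q_K + q_N) = 0.
Nimbus's profit: π_N = (446 - 2Q)q_N - (103q_N). Setting ∂π_N/∂q_N = 0: 343 - 4q_N - 2(q_K + q_S) = 0.
Adding the 3 first-order conditions: 1205 − 8Q = 0, so Q = 1205/8.
Back-substituting: q_K = (437 − 1205/4)/2 = 543/8, q_S = (425 − 1205/4)/2 = 495/8, q_N = (343 − 1205/4)/2 = 167/8.
Total output Q = 543/8 + 495/8 + 167/8 = 1205/8.

150.63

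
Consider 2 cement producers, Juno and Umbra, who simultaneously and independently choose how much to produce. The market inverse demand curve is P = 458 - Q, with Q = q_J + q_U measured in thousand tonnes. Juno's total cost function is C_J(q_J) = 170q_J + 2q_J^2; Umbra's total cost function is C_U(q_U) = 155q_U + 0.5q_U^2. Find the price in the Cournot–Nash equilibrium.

335

Juno's profit: π_J = (458 - Q)q_J - (170q_J + 2q_J²). Setting ∂π_J/∂q_J = 0: 288 - 6q_J - (q_U) = 0.
Umbra's first-order condition: 303 - 3q_U - (q_J) = 0.
So q_J = (288 - q_U)/6 and q_U = (303 - q_J)/3.
Solving the pair: q_J = 33, q_U = 90.
Total output Q = 123, so price P = 458 - 123 = 335.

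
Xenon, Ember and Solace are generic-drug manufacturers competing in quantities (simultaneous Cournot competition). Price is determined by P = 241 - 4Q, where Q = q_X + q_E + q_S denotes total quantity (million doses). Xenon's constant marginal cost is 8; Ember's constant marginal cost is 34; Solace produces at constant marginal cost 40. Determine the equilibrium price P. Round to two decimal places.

80.75

Xenon's profit: π_X = (241 - 4Q)q_X - (8q_X). Setting ∂π_X/∂q_X = 0: 233 - 8q_X - 4(q_E + q_S) = 0.
Ember's first-order condition: 207 - 8q_E - 4(q_X + q_S) = 0.
Solace's first-order condition: 201 - 8q_S - 4(q_X + q_E) = 0.
Adding the 3 first-order conditions: 641 − 16Q = 0, so Q = 641/16.
Back-substituting: q_X = (233 − 641/4)/4 = 291/16, q_E = (207 − 641/4)/4 = 187/16, q_S = (201 − 641/4)/4 = 163/16.
Total output Q = 641/16, so price P = 241 - 4·(641/16) = 323/4.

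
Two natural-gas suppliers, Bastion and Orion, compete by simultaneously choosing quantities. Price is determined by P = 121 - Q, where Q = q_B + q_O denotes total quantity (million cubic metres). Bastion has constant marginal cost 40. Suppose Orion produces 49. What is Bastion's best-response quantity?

With the rival's output fixed at 49, Bastion's profit is π_B = (121 - 49 - q_B)q_B - (40q_B) = (72 - q_B)q_B - (40q_B).
∂π_B/∂q_B = 32 - 2q_B = 0, so q_B = 16.

16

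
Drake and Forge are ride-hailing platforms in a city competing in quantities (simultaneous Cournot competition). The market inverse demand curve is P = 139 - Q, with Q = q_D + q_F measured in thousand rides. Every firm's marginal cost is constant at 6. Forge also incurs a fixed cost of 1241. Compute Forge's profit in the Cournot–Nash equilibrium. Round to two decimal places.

Each firm earns π_i = (139 - Q)q_i - 6q_i.
Setting ∂π_i/∂q_i = 0 with rivals' quantities fixed: 133 - 2q_i - q_j = 0.
By symmetry each firm produces the same amount; substituting q_j = q_i yields q_i = 133/3.
Price P = 139 - 266/3 = 151/3.
Forge's profit: (151/3 - 6)·(133/3) - 1241 = 724.4444.

724.44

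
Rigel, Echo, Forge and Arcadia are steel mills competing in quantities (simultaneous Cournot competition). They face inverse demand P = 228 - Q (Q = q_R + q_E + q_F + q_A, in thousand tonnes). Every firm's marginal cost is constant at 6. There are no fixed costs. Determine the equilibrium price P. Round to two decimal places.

50.40

Each firm earns π_i = (228 - Q)q_i - 6q_i.
First-order condition (treating rivals' output as given): 222 - 2q_i - Σ_{j≠i} q_j = 0.
By symmetry each firm produces the same amount; substituting Σ_{j≠i} q_j = 3q_i yields q_i = 222/5.
Total output Q = 888/5, so price P = 228 - 888/5 = 252/5.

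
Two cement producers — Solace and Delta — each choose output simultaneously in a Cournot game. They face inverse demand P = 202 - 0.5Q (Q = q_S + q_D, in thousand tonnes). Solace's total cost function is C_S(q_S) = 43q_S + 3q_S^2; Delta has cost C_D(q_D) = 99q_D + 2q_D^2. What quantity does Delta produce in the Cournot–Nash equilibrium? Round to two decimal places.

Solace's profit: π_S = (202 - 0.5Q)q_S - (43q_S + 3q_S²). Setting ∂π_S/∂q_S = 0: 159 - 7q_S - (1/2)(q_D) = 0.
Delta's first-order condition: 103 - 5q_D - (1/2)(q_S) = 0.
So q_S = (159 - (1/2)q_D)/7 and q_D = (103 - (1/2)q_S)/5.
Substituting one into the other gives q_S = 21.3957 and q_D = 18.4604.

18.46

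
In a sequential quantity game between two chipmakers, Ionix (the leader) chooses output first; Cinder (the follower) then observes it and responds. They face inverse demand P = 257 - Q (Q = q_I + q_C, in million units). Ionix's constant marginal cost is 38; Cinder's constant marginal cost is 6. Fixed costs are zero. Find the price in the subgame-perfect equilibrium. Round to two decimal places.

The follower Cinder best-responds to any q_I: π_C = (257 - Q)q_C - 6q_C.
Follower FOC: 251 - q_I - 2q_C = 0, so q_C(q_I) = (251 - q_I)/2.
Ionix substitutes q_C(q_I) into its own profit: π_I = q_I(257 - q_I - (251 - q_I)/2) - 38q_I = (263/2 - (1/2)q_I)q_I - 38q_I.
The leader's first-order condition 187/2 - q_I = 0 yields q_I = 187/2.
Then q_C = (251 - 187/2)/2 = 315/4.
Total output Q = 689/4, so price P = 257 - 689/4 = 339/4.

84.75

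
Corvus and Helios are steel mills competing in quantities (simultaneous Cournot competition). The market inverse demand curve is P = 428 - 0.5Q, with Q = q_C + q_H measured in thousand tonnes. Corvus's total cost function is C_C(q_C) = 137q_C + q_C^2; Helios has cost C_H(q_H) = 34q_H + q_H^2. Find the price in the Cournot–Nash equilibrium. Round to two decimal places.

330.14

Corvus's profit: π_C = (428 - 0.5Q)q_C - (137q_C + q_C²). Setting ∂π_C/∂q_C = 0: 291 - 3q_C - (1/2)(q_H) = 0.
Helios's first-order condition: 394 - 3q_H - (1/2)(q_C) = 0.
Best responses: q_C = (291 - (1/2)q_H)/3, q_H = (394 - (1/2)q_C)/3.
Substituting one into the other gives q_C = 77.2571 and q_H = 118.4571.
Total output Q = 1370/7, so price P = 428 - (1/2)·(1370/7) = 330.1429.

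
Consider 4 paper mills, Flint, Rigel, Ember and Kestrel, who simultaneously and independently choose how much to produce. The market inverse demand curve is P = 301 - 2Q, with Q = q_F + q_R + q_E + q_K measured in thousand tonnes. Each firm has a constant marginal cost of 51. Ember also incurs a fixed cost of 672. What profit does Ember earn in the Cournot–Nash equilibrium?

A representative firm's profit is π_i = q_i(301 - 2Q) - 51q_i.
First-order condition (treating rivals' output as given): 250 - 4q_i - 2·Σ_{j≠i} q_j = 0.
With identical firms every q_j equals q_i, so Σ_{j≠i} q_j = 3q_i and 250 = 10q_i, giving q_i = 25.
Price P = 301 - 2·100 = 101.
Ember's profit: (101 - 51)·25 - 672 = 578.

578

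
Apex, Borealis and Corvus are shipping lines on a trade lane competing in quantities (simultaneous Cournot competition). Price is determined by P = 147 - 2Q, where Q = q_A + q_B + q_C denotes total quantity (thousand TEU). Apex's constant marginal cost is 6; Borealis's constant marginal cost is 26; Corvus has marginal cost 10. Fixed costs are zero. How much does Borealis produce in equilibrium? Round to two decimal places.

Apex's profit: π_A = (147 - 2Q)q_A - (6q_A). Setting ∂π_A/∂q_A = 0: 141 - 4q_A - 2(q_B + q_C) = 0.
Borealis's profit: π_B = (147 - 2Q)q_B - (26q_B). Setting ∂π_B/∂q_B = 0: 121 - 4q_B - 2(q_A + q_C) = 0.
Corvus's profit: π_C = (147 - 2Q)q_C - (10q_C). Setting ∂π_C/∂q_C = 0: 137 - 4q_C - 2(q_A + q_B) = 0.
Adding the 3 conditions: 399 − 4Q − 4Q = 0, i.e. Q = 399/8.
Back-substituting: q_A = (141 − 399/4)/2 = 165/8, q_B = (121 − 399/4)/2 = 85/8, q_C = (137 − 399/4)/2 = 149/8.

10.63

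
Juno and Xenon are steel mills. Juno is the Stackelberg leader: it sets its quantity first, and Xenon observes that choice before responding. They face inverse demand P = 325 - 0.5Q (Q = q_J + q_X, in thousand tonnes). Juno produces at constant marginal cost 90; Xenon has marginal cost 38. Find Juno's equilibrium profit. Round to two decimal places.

8372.25

Solve by backward induction. Given q_J, the follower Xenon maximises π_X = (325 - (1/2)q_J - (1/2)q_X)q_X - 38q_X.
∂π_X/∂q_X = 287 - (1/2)q_J - q_X = 0 gives the reaction function q_X = (287 - (1/2)q_J).
Juno substitutes q_X(q_J) into its own profit: π_J = q_J(325 - (1/2)q_J - (287 - (1/2)q_J)/2) - 90q_J = (363/2 - (1/4)q_J)q_J - 90q_J.
Maximising: ∂π_J/∂q_J = 183/2 - (1/2)q_J = 0, giving q_J = 183.
Then q_X = (287 - (1/2)·183) = 391/2.
Price P = 325 - (1/2)·(757/2) = 543/4.
Juno's profit: (543/4 - 90)·183 = 8372.2500.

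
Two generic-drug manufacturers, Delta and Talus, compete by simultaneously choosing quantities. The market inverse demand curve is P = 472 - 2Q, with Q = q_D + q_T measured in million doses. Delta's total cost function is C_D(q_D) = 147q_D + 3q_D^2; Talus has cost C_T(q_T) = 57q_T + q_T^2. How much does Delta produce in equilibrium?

Delta's profit: π_D = (472 - 2Q)q_D - (147q_D + 3q_D²). Setting ∂π_D/∂q_D = 0: 325 - 10q_D - 2(q_T) = 0.
Talus's profit: π_T = (472 - 2Q)q_T - (57q_T + q_T²). Setting ∂π_T/∂q_T = 0: 415 - 6q_T - 2(q_D) = 0.
So q_D = (325 - 2q_T)/10 and q_T = (415 - 2q_D)/6.
Substituting one into the other gives q_D = 20 and q_T = 125/2.

20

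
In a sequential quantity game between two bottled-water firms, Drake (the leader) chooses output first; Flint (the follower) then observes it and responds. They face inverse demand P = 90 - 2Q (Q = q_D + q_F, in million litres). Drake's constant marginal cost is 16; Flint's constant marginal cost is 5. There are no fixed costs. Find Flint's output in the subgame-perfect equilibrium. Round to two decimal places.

The follower Flint best-responds to any q_D: π_F = (90 - 2Q)q_F - 5q_F.
Follower FOC: 85 - 2q_D - 4q_F = 0, so q_F(q_D) = (85 - 2q_D)/4.
The leader anticipates this reaction. Substituting into P = 90 - 2Q gives P = 95/2 - q_D, so π_D = (95/2 - q_D)q_D - 16q_D.
The leader's first-order condition 63/2 - 2q_D = 0 yields q_D = 63/4.
Then q_F = (85 - 2·(63/4))/4 = 107/8.

13.38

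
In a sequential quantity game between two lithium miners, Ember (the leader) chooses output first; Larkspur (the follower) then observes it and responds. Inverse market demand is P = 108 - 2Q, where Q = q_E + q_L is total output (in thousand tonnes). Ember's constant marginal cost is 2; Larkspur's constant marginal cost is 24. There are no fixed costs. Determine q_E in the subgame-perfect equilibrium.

The follower Larkspur best-responds to any q_E: π_L = (108 - 2Q)q_L - 24q_L.
∂π_L/∂q_L = 84 - 2q_E - 4q_L = 0 gives the reaction function q_L = (84 - 2q_E)/4.
The leader anticipates this reaction. Substituting into P = 108 - 2Q gives P = 66 - q_E, so π_E = (66 - q_E)q_E - 2q_E.
Leader FOC: 64 - 2q_E = 0, so q_E = 32.
Then q_L = (84 - 2·32)/4 = 5.

32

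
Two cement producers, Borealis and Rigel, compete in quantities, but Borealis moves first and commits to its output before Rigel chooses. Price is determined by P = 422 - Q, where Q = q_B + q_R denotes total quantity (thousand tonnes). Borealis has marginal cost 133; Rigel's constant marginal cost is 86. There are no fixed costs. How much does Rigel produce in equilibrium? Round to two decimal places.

107.50

Solve by backward induction. Given q_B, the follower Rigel maximises π_R = (422 - q_B - q_R)q_R - 86q_R.
Setting the follower's marginal profit to zero, 336 - q_B - 2q_R = 0, i.e. q_R = (336 - q_B)/2.
Borealis substitutes q_R(q_B) into its own profit: π_B = q_B(422 - q_B - (336 - q_B)/2) - 133q_B = (254 - (1/2)q_B)q_B - 133q_B.
The leader's first-order condition 121 - q_B = 0 yields q_B = 121.
Then q_R = (336 - 121)/2 = 215/2.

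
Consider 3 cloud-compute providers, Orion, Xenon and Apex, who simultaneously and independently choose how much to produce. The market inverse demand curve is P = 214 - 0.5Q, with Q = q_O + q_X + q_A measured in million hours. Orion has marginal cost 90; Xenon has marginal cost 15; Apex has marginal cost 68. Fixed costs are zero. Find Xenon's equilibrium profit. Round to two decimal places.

13366.13

Orion's profit: π_O = (214 - 0.5Q)q_O - (90q_O). Setting ∂π_O/∂q_O = 0: 124 - q_O - (1/2)(q_X + q_A) = 0.
Xenon's profit: π_X = (214 - 0.5Q)q_X - (15q_X). Setting ∂π_X/∂q_X = 0: 199 - q_X - (1/2)(q_O + q_A) = 0.
Apex's first-order condition: 146 - q_A - (1/2)(q_O + q_X) = 0.
Adding the 3 conditions: 469 − Q − Q = 0, i.e. Q = 469/2.
Back-substituting: q_O = (124 − 469/4)/(1/2) = 27/2, q_X = (199 − 469/4)/(1/2) = 327/2, q_A = (146 − 469/4)/(1/2) = 115/2.
Price P = 214 - (1/2)·(469/2) = 387/4.
Xenon's profit: (387/4 - 15)·(327/2) = 13366.1250.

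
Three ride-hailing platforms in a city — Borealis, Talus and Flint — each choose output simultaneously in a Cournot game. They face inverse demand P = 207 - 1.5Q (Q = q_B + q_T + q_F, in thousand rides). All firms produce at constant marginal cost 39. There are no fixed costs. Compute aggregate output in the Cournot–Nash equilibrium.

A representative firm's profit is π_i = q_i(207 - 1.5Q) - 39q_i.
First-order condition (treating rivals' output as given): 168 - 3q_i - (3/2)·Σ_{j≠i} q_j = 0.
With identical firms every q_j equals q_i, so Σ_{j≠i} q_j = 2q_i and 168 = 6q_i, giving q_i = 28.
Total output Q = 28 + 28 + 28 = 84.

84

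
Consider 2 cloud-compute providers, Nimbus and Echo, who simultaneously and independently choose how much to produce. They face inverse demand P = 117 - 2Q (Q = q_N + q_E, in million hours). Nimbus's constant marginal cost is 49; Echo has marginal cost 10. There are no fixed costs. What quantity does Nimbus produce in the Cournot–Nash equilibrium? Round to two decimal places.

Nimbus's profit: π_N = (117 - 2Q)q_N - (49q_N). Setting ∂π_N/∂q_N = 0: 68 - 4q_N - 2(q_E) = 0.
Echo's profit: π_E = (117 - 2Q)q_E - (10q_E). Setting ∂π_E/∂q_E = 0: 107 - 4q_E - 2(q_N) = 0.
Rearranging gives the reaction functions q_N = (68 - 2q_E)/4 and q_E = (107 - 2q_N)/4.
Solving the pair: q_N = 29/6, q_E = 73/3.

4.83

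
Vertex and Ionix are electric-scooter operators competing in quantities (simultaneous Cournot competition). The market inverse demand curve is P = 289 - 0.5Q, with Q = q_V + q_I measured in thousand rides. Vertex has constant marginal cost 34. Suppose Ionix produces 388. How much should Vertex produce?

With the rival's output fixed at 388, Vertex's profit is π_V = (289 - (1/2)·388 - (1/2)q_V)q_V - (34q_V) = (95 - (1/2)q_V)q_V - (34q_V).
∂π_V/∂q_V = 61 - q_V = 0, so q_V = 61.

61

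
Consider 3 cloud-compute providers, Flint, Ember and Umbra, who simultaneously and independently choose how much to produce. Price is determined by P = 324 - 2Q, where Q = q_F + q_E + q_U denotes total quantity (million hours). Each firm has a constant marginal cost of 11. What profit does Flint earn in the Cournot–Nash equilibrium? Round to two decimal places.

3061.53

Each firm earns π_i = (324 - 2Q)q_i - 11q_i.
First-order condition (treating rivals' output as given): 313 - 4q_i - 2·Σ_{j≠i} q_j = 0.
With identical firms every q_j equals q_i, so Σ_{j≠i} q_j = 2q_i and 313 = 8q_i, giving q_i = 313/8.
Price P = 324 - 2·(939/8) = 357/4.
Flint's profit: (357/4 - 11)·(313/8) = 3061.5313.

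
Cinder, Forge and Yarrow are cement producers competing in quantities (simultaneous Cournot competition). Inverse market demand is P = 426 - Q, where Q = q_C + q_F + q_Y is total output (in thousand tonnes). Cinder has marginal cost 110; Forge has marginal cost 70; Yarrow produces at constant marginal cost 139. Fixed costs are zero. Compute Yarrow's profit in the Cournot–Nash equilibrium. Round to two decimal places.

Cinder's profit: π_C = (426 - Q)q_C - (110q_C). Setting ∂π_C/∂q_C = 0: 316 - 2q_C - (q_F + q_Y) = 0.
Forge's profit: π_F = (426 - Q)q_F - (70q_F). Setting ∂π_F/∂q_F = 0: 356 - 2q_F - (q_C + q_Y) = 0.
Yarrow's profit: π_Y = (426 - Q)q_Y - (139q_Y). Setting ∂π_Y/∂q_Y = 0: 287 - 2q_Y - (q_C + q_F) = 0.
Adding the 3 conditions: 959 − 2Q − 2Q = 0, i.e. Q = 959/4.
Back-substituting: q_C = (316 − 959/4) = 305/4, q_F = (356 − 959/4) = 465/4, q_Y = (287 − 959/4) = 189/4.
Price P = 426 - 959/4 = 745/4.
Yarrow's profit: (745/4 - 139)·(189/4) = 2232.5625.

2232.56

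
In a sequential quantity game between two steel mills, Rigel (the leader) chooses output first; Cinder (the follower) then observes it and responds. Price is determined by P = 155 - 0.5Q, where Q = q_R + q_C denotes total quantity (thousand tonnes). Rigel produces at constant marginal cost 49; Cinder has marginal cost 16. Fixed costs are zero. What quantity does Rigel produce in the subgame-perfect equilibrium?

73

Solve by backward induction. Given q_R, the follower Cinder maximises π_C = (155 - (1/2)q_R - (1/2)q_C)q_C - 16q_C.
Follower FOC: 139 - (1/2)q_R - q_C = 0, so q_C(q_R) = (139 - (1/2)q_R).
The leader anticipates this reaction. Substituting into P = 155 - 0.5Q gives P = 171/2 - (1/4)q_R, so π_R = (171/2 - (1/4)q_R)q_R - 49q_R.
Leader FOC: 73/2 - (1/2)q_R = 0, so q_R = 73.
Then q_C = (139 - (1/2)·73) = 205/2.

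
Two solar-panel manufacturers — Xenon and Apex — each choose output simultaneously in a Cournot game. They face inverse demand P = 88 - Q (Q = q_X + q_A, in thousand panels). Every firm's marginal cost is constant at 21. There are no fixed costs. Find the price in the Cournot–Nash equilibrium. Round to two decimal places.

Each firm earns π_i = (88 - Q)q_i - 21q_i.
First-order condition (treating rivals' output as given): 67 - 2q_i - q_j = 0.
With identical firms every q_j equals q_i, so q_j = q_i and 67 = 3q_i, giving q_i = 67/3.
Total output Q = 134/3, so price P = 88 - 134/3 = 130/3.

43.33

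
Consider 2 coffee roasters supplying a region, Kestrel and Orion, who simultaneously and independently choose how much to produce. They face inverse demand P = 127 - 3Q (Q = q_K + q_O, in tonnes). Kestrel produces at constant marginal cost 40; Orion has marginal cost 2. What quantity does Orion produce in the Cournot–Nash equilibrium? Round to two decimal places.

18.11

Kestrel's profit: π_K = (127 - 3Q)q_K - (40q_K). Setting ∂π_K/∂q_K = 0: 87 - 6q_K - 3(q_O) = 0.
Orion's first-order condition: 125 - 6q_O - 3(q_K) = 0.
So q_K = (87 - 3q_O)/6 and q_O = (125 - 3q_K)/6.
Substituting one into the other gives q_K = 49/9 and q_O = 163/9.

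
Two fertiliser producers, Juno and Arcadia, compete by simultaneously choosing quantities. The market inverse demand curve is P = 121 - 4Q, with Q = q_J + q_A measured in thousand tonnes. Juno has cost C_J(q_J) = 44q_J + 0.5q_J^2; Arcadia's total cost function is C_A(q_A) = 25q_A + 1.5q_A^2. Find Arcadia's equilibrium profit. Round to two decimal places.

246.81

Juno's profit: π_J = (121 - 4Q)q_J - (44q_J + (1/2)q_J²). Setting ∂π_J/∂q_J = 0: 77 - 9q_J - 4(q_A) = 0.
Arcadia's profit: π_A = (121 - 4Q)q_A - (25q_A + (3/2)q_A²). Setting ∂π_A/∂q_A = 0: 96 - 11q_A - 4(q_J) = 0.
Best responses: q_J = (77 - 4q_A)/9, q_A = (96 - 4q_J)/11.
Substituting one into the other gives q_J = 463/83 and q_A = 556/83.
Price P = 121 - 4·(1019/83) = 71.8916.
Arcadia's profit: 71.8916·(556/83) - 25·(556/83) - (3/2)(556/83)² = 246.8062.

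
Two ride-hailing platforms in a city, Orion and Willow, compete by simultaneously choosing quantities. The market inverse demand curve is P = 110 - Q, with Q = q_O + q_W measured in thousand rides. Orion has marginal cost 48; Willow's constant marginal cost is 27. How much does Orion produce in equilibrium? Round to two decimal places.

13.67

Orion's profit: π_O = (110 - Q)q_O - (48q_O). Setting ∂π_O/∂q_O = 0: 62 - 2q_O - (q_W) = 0.
Willow's first-order condition: 83 - 2q_W - (q_O) = 0.
Best responses: q_O = (62 - q_W)/2, q_W = (83 - q_O)/2.
Solving the pair: q_O = 41/3, q_W = 104/3.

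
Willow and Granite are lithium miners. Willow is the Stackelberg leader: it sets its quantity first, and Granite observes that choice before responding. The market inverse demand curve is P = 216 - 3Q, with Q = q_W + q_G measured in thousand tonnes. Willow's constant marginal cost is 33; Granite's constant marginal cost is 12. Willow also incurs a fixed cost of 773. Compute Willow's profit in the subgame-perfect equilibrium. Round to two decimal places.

The follower Granite best-responds to any q_W: π_G = (216 - 3Q)q_G - 12q_G.
∂π_G/∂q_G = 204 - 3q_W - 6q_G = 0 gives the reaction function q_G = (204 - 3q_W)/6.
The leader anticipates this reaction. Substituting into P = 216 - 3Q gives P = 114 - (3/2)q_W, so π_W = (114 - (3/2)q_W)q_W - 33q_W.
The leader's first-order condition 81 - 3q_W = 0 yields q_W = 27.
Then q_G = (204 - 3·27)/6 = 41/2.
Price P = 216 - 3·(95/2) = 147/2.
Willow's profit: (147/2 - 33)·27 - 773 = 641/2.

320.50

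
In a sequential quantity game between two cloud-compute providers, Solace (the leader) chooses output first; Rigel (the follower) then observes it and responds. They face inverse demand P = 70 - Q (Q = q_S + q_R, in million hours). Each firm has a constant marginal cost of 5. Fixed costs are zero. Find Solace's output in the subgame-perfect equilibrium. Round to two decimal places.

32.50

Solve by backward induction. Given q_S, the follower Rigel maximises π_R = (70 - q_S - q_R)q_R - 5q_R.
Follower FOC: 65 - q_S - 2q_R = 0, so q_R(q_S) = (65 - q_S)/2.
Solace substitutes q_R(q_S) into its own profit: π_S = q_S(70 - q_S - (65 - q_S)/2) - 5q_S = (75/2 - (1/2)q_S)q_S - 5q_S.
The leader's first-order condition 65/2 - q_S = 0 yields q_S = 65/2.
Then q_R = (65 - 65/2)/2 = 65/4.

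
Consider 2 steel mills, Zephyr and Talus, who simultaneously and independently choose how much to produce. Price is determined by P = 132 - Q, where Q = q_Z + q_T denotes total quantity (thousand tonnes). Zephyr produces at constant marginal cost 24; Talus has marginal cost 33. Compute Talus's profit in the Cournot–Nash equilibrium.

900

Zephyr's profit: π_Z = (132 - Q)q_Z - (24q_Z). Setting ∂π_Z/∂q_Z = 0: 108 - 2q_Z - (q_T) = 0.
Talus's profit: π_T = (132 - Q)q_T - (33q_T). Setting ∂π_T/∂q_T = 0: 99 - 2q_T - (q_Z) = 0.
Rearranging gives the reaction functions q_Z = (108 - q_T)/2 and q_T = (99 - q_Z)/2.
Solving the pair: q_Z = 39, q_T = 30.
Price P = 132 - 69 = 63.
Talus's profit: (63 - 33)·30 = 900.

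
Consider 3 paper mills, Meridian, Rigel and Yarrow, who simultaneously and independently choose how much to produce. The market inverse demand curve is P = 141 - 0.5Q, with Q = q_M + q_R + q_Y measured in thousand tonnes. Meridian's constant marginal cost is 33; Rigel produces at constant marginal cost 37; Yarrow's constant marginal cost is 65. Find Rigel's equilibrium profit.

Meridian's profit: π_M = (141 - 0.5Q)q_M - (33q_M). Setting ∂π_M/∂q_M = 0: 108 - q_M - (1/2)(q_R + q_Y) = 0.
Rigel's first-order condition: 104 - q_R - (1/2)(q_M + q_Y) = 0.
Yarrow's first-order condition: 76 - q_Y - (1/2)(q_M + q_R) = 0.
Adding the 3 conditions: 288 − Q − Q = 0, i.e. Q = 144.
Back-substituting: q_M = (108 − 72)/(1/2) = 72, q_R = (104 − 72)/(1/2) = 64, q_Y = (76 − 72)/(1/2) = 8.
Price P = 141 - (1/2)·144 = 69.
Rigel's profit: (69 - 37)·64 = 2048.

2048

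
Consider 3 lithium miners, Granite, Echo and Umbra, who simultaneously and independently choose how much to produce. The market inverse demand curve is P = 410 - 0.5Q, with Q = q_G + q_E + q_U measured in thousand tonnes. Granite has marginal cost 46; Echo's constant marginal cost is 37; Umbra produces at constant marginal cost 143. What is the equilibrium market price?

159

Granite's profit: π_G = (410 - 0.5Q)q_G - (46q_G). Setting ∂π_G/∂q_G = 0: 364 - q_G - (1/2)(q_E + q_U) = 0.
Echo's profit: π_E = (410 - 0.5Q)q_E - (37q_E). Setting ∂π_E/∂q_E = 0: 373 - q_E - (1/2)(q_G + q_U) = 0.
Umbra's first-order condition: 267 - q_U - (1/2)(q_G + q_E) = 0.
Adding the 3 conditions: 1004 − Q − Q = 0, i.e. Q = 502.
Back-substituting: q_G = (364 − 251)/(1/2) = 226, q_E = (373 − 251)/(1/2) = 244, q_U = (267 − 251)/(1/2) = 32.
Total output Q = 502, so price P = 410 - (1/2)·502 = 159.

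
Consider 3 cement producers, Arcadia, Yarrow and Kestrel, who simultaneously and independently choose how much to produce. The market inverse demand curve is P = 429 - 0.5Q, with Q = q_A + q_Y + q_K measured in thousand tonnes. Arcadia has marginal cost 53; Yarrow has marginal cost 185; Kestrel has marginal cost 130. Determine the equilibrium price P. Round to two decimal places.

Arcadia's profit: π_A = (429 - 0.5Q)q_A - (53q_A). Setting ∂π_A/∂q_A = 0: 376 - q_A - (1/2)(q_Y + q_K) = 0.
Yarrow's first-order condition: 244 - q_Y - (1/2)(q_A + q_K) = 0.
Kestrel's first-order condition: 299 - q_K - (1/2)(q_A + q_Y) = 0.
Adding the 3 first-order conditions: 919 − 2Q = 0, so Q = 919/2.
Back-substituting: q_A = (376 − 919/4)/(1/2) = 585/2, q_Y = (244 − 919/4)/(1/2) = 57/2, q_K = (299 − 919/4)/(1/2) = 277/2.
Total output Q = 919/2, so price P = 429 - (1/2)·(919/2) = 797/4.

199.25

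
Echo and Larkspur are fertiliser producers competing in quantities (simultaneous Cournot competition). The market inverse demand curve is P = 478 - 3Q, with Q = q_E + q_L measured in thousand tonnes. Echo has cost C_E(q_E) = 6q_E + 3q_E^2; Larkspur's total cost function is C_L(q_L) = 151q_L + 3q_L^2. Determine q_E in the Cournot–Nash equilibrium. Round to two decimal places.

Echo's profit: π_E = (478 - 3Q)q_E - (6q_E + 3q_E²). Setting ∂π_E/∂q_E = 0: 472 - 12q_E - 3(q_L) = 0.
Larkspur's first-order condition: 327 - 12q_L - 3(q_E) = 0.
Best responses: q_E = (472 - 3q_L)/12, q_L = (327 - 3q_E)/12.
Substituting one into the other gives q_E = 1561/45 and q_L = 836/45.

34.69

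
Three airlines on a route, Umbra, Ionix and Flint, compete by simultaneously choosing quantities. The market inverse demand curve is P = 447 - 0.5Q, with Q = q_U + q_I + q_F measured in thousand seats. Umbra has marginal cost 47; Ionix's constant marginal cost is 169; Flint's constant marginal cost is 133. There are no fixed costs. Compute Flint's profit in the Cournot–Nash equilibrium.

8712

Umbra's profit: π_U = (447 - 0.5Q)q_U - (47q_U). Setting ∂π_U/∂q_U = 0: 400 - q_U - (1/2)(q_I + q_F) = 0.
Ionix's first-order condition: 278 - q_I - (1/2)(q_U + q_F) = 0.
Flint's first-order condition: 314 - q_F - (1/2)(q_U + q_I) = 0.
Adding the 3 conditions: 992 − Q − Q = 0, i.e. Q = 496.
Back-substituting: q_U = (400 − 248)/(1/2) = 304, q_I = (278 − 248)/(1/2) = 60, q_F = (314 − 248)/(1/2) = 132.
Price P = 447 - (1/2)·496 = 199.
Flint's profit: (199 - 133)·132 = 8712.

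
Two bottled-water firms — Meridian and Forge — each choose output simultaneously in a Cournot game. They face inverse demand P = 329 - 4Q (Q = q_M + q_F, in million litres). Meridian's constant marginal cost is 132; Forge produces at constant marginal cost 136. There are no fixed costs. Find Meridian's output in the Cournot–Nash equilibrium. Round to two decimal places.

16.75

Meridian's profit: π_M = (329 - 4Q)q_M - (132q_M). Setting ∂π_M/∂q_M = 0: 197 - 8q_M - 4(q_F) = 0.
Forge's profit: π_F = (329 - 4Q)q_F - (136q_F). Setting ∂π_F/∂q_F = 0: 193 - 8q_F - 4(q_M) = 0.
Best responses: q_M = (197 - 4q_F)/8, q_F = (193 - 4q_M)/8.
Solving the pair: q_M = 67/4, q_F = 63/4.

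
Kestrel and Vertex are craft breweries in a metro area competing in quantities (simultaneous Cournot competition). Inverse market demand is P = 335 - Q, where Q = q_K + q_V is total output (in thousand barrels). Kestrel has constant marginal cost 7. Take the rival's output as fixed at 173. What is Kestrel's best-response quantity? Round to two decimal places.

77.50

With the rival's output fixed at 173, Kestrel's profit is π_K = (335 - 173 - q_K)q_K - (7q_K) = (162 - q_K)q_K - (7q_K).
∂π_K/∂q_K = 155 - 2q_K = 0, so q_K = 155/2.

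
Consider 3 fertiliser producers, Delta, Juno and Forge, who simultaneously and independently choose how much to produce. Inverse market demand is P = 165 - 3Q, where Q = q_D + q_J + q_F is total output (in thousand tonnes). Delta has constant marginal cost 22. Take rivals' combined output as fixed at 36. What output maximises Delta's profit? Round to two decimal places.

5.83

With rivals' combined output fixed at 36, Delta's profit is π_D = (165 - 3·36 - 3q_D)q_D - (22q_D) = (57 - 3q_D)q_D - (22q_D).
∂π_D/∂q_D = 35 - 6q_D = 0, so q_D = 35/6.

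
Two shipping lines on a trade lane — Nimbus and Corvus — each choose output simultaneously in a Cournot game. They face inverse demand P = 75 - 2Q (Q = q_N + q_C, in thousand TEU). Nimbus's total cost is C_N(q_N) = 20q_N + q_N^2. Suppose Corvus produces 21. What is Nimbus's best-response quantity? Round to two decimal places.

2.17

With the rival's output fixed at 21, Nimbus's profit is π_N = (75 - 2·21 - 2q_N)q_N - (20q_N + q_N²) = (33 - 2q_N)q_N - (20q_N + q_N²).
∂π_N/∂q_N = 13 - 6q_N = 0, so q_N = 13/6.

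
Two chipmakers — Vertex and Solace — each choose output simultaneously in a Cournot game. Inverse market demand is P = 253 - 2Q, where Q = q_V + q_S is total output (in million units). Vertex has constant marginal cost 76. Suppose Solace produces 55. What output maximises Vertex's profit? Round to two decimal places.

With the rival's output fixed at 55, Vertex's profit is π_V = (253 - 2·55 - 2q_V)q_V - (76q_V) = (143 - 2q_V)q_V - (76q_V).
∂π_V/∂q_V = 67 - 4q_V = 0, so q_V = 67/4.

16.75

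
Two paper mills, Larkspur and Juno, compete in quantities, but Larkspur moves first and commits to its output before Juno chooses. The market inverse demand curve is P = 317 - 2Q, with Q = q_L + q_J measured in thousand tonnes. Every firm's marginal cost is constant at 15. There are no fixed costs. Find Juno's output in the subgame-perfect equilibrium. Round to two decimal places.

37.75

The follower Juno best-responds to any q_L: π_J = (317 - 2Q)q_J - 15q_J.
Setting the follower's marginal profit to zero, 302 - 2q_L - 4q_J = 0, i.e. q_J = (302 - 2q_L)/4.
Larkspur substitutes q_J(q_L) into its own profit: π_L = q_L(317 - 2q_L - (302 - 2q_L)/2) - 15q_L = (166 - q_L)q_L - 15q_L.
Leader FOC: 151 - 2q_L = 0, so q_L = 151/2.
Then q_J = (302 - 2·(151/2))/4 = 151/4.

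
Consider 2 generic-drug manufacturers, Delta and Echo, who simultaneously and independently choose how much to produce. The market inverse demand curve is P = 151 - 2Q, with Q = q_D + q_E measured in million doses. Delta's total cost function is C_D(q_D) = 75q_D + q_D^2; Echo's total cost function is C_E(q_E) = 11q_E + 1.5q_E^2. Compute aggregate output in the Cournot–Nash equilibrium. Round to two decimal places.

24.74

Delta's profit: π_D = (151 - 2Q)q_D - (75q_D + q_D²). Setting ∂π_D/∂q_D = 0: 76 - 6q_D - 2(q_E) = 0.
Echo's profit: π_E = (151 - 2Q)q_E - (11q_E + (3/2)q_E²). Setting ∂π_E/∂q_E = 0: 140 - 7q_E - 2(q_D) = 0.
Rearranging gives the reaction functions q_D = (76 - 2q_E)/6 and q_E = (140 - 2q_D)/7.
Solving the pair: q_D = 126/19, q_E = 344/19.
Total output Q = 126/19 + 344/19 = 470/19.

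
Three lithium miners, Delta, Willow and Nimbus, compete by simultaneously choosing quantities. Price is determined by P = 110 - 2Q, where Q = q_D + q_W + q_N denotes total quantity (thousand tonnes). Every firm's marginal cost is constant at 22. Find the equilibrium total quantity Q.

33

Each firm earns π_i = (110 - 2Q)q_i - 22q_i.
First-order condition (treating rivals' output as given): 88 - 4q_i - 2·Σ_{j≠i} q_j = 0.
By symmetry each firm produces the same amount; substituting Σ_{j≠i} q_j = 2q_i yields q_i = 88/8 = 11.
Total output Q = 11 + 11 + 11 = 33.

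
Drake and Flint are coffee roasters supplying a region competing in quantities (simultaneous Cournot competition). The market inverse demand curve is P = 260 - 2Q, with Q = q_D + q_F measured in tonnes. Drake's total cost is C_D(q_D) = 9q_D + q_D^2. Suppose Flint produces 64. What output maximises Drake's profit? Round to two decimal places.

With the rival's output fixed at 64, Drake's profit is π_D = (260 - 2·64 - 2q_D)q_D - (9q_D + q_D²) = (132 - 2q_D)q_D - (9q_D + q_D²).
∂π_D/∂q_D = 123 - 6q_D = 0, so q_D = 41/2.

20.50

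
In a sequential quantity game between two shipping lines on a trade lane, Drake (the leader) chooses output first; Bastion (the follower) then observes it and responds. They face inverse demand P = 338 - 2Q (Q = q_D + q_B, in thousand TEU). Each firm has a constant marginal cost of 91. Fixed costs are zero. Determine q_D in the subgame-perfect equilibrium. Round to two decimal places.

Solve by backward induction. Given q_D, the follower Bastion maximises π_B = (338 - 2q_D - 2q_B)q_B - 91q_B.
Follower FOC: 247 - 2q_D - 4q_B = 0, so q_B(q_D) = (247 - 2q_D)/4.
The leader anticipates this reaction. Substituting into P = 338 - 2Q gives P = 429/2 - q_D, so π_D = (429/2 - q_D)q_D - 91q_D.
Maximising: ∂π_D/∂q_D = 247/2 - 2q_D = 0, giving q_D = 247/4.
Then q_B = (247 - 2·(247/4))/4 = 247/8.

61.75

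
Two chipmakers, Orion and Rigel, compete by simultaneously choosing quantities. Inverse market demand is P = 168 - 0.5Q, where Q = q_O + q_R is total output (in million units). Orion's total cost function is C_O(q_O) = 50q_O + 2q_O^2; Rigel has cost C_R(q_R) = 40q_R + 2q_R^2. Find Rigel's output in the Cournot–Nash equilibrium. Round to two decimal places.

Orion's profit: π_O = (168 - 0.5Q)q_O - (50q_O + 2q_O²). Setting ∂π_O/∂q_O = 0: 118 - 5q_O - (1/2)(q_R) = 0.
Rigel's profit: π_R = (168 - 0.5Q)q_R - (40q_R + 2q_R²). Setting ∂π_R/∂q_R = 0: 128 - 5q_R - (1/2)(q_O) = 0.
Best responses: q_O = (118 - (1/2)q_R)/5, q_R = (128 - (1/2)q_O)/5.
Solving the pair: q_O = 21.2525, q_R = 23.4747.

23.47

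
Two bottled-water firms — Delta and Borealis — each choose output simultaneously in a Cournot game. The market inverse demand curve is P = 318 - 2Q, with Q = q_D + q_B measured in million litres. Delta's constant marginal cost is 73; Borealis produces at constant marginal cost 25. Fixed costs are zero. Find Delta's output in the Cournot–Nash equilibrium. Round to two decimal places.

Delta's profit: π_D = (318 - 2Q)q_D - (73q_D). Setting ∂π_D/∂q_D = 0: 245 - 4q_D - 2(q_B) = 0.
Borealis's first-order condition: 293 - 4q_B - 2(q_D) = 0.
Best responses: q_D = (245 - 2q_B)/4, q_B = (293 - 2q_D)/4.
Solving the pair: q_D = 197/6, q_B = 341/6.

32.83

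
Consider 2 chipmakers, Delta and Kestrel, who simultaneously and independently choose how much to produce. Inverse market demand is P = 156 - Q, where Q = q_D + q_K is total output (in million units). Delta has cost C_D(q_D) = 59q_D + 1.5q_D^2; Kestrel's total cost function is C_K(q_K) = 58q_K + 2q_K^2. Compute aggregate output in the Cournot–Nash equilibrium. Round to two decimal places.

Delta's profit: π_D = (156 - Q)q_D - (59q_D + (3/2)q_D²). Setting ∂π_D/∂q_D = 0: 97 - 5q_D - (q_K) = 0.
Kestrel's first-order condition: 98 - 6q_K - (q_D) = 0.
So q_D = (97 - q_K)/5 and q_K = (98 - q_D)/6.
Solving the pair: q_D = 484/29, q_K = 393/29.
Total output Q = 484/29 + 393/29 = 877/29.

30.24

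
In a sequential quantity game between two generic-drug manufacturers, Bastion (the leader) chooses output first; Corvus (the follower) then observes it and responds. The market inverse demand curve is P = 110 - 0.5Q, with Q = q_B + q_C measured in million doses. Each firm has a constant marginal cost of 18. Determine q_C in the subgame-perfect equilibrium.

The follower Corvus best-responds to any q_B: π_C = (110 - 0.5Q)q_C - 18q_C.
∂π_C/∂q_C = 92 - (1/2)q_B - q_C = 0 gives the reaction function q_C = (92 - (1/2)q_B).
The leader anticipates this reaction. Substituting into P = 110 - 0.5Q gives P = 64 - (1/4)q_B, so π_B = (64 - (1/4)q_B)q_B - 18q_B.
The leader's first-order condition 46 - (1/2)q_B = 0 yields q_B = 92.
Then q_C = (92 - (1/2)·92) = 46.

46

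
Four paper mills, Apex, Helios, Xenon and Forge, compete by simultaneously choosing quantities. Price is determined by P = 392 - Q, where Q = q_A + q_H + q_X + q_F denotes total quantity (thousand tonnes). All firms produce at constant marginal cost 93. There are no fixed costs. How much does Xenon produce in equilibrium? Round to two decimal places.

59.80

A representative firm's profit is π_i = q_i(392 - Q) - 93q_i.
First-order condition (treating rivals' output as given): 299 - 2q_i - Σ_{j≠i} q_j = 0.
By symmetry each firm produces the same amount; substituting Σ_{j≠i} q_j = 3q_i yields q_i = 299/5.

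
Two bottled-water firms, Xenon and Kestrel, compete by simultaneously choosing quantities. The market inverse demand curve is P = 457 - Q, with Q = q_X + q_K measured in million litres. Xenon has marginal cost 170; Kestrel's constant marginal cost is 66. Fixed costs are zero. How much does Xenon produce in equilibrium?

Xenon's profit: π_X = (457 - Q)q_X - (170q_X). Setting ∂π_X/∂q_X = 0: 287 - 2q_X - (q_K) = 0.
Kestrel's profit: π_K = (457 - Q)q_K - (66q_K). Setting ∂π_K/∂q_K = 0: 391 - 2q_K - (q_X) = 0.
Rearranging gives the reaction functions q_X = (287 - q_K)/2 and q_K = (391 - q_X)/2.
Substituting one into the other gives q_X = 61 and q_K = 165.

61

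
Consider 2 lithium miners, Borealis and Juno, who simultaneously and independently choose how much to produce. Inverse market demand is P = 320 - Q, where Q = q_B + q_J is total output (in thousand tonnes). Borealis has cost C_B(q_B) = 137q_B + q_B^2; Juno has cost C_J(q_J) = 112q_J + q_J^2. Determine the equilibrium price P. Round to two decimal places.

Borealis's profit: π_B = (320 - Q)q_B - (137q_B + q_B²). Setting ∂π_B/∂q_B = 0: 183 - 4q_B - (q_J) = 0.
Juno's first-order condition: 208 - 4q_J - (q_B) = 0.
So q_B = (183 - q_J)/4 and q_J = (208 - q_B)/4.
Solving the pair: q_B = 524/15, q_J = 649/15.
Total output Q = 391/5, so price P = 320 - 391/5 = 1209/5.

241.80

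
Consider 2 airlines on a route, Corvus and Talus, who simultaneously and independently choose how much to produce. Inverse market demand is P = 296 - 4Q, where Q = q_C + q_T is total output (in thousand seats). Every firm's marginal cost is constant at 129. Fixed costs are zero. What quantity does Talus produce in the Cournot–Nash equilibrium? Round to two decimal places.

Each firm earns π_i = (296 - 4Q)q_i - 129q_i.
Setting ∂π_i/∂q_i = 0 with rivals' quantities fixed: 167 - 8q_i - 4q_j = 0.
With identical firms every q_j equals q_i, so q_j = q_i and 167 = 12q_i, giving q_i = 167/12.

13.92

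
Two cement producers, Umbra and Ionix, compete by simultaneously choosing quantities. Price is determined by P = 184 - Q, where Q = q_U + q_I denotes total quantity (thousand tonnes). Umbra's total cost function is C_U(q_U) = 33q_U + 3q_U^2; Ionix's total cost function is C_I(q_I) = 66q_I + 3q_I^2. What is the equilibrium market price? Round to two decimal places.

Umbra's profit: π_U = (184 - Q)q_U - (33q_U + 3q_U²). Setting ∂π_U/∂q_U = 0: 151 - 8q_U - (q_I) = 0.
Ionix's first-order condition: 118 - 8q_I - (q_U) = 0.
Rearranging gives the reaction functions q_U = (151 - q_I)/8 and q_I = (118 - q_U)/8.
Substituting one into the other gives q_U = 1090/63 and q_I = 793/63.
Total output Q = 269/9, so price P = 184 - 269/9 = 1387/9.

154.11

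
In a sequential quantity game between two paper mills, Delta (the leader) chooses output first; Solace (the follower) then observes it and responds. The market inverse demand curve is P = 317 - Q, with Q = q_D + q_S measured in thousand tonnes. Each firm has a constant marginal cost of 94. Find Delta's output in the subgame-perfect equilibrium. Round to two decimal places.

The follower Solace best-responds to any q_D: π_S = (317 - Q)q_S - 94q_S.
Follower FOC: 223 - q_D - 2q_S = 0, so q_S(q_D) = (223 - q_D)/2.
The leader anticipates this reaction. Substituting into P = 317 - Q gives P = 411/2 - (1/2)q_D, so π_D = (411/2 - (1/2)q_D)q_D - 94q_D.
The leader's first-order condition 223/2 - q_D = 0 yields q_D = 223/2.
Then q_S = (223 - 223/2)/2 = 223/4.

111.50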